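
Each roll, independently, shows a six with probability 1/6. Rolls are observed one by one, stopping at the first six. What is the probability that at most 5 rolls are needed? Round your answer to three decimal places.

0.598

Y = number of rolls to the first success; geometric, p = 0.166667.
P(Y ≤ 5) = 1 − (1−p)^5 = 1 − 0.40188 = 0.59812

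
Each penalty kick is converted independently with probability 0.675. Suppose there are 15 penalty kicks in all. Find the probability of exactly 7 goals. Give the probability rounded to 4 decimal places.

0.0511

X ~ Binomial(n=15, p=0.675).
P(X=7) = C(15,7) · p^7 · (1−p)^8
= 6435 · 0.063845 · 0.00012447 = 0.051138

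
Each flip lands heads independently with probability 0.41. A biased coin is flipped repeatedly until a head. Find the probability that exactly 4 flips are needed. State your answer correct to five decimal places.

Geometric (trials to first success), p = 0.41.
P(Y = 4) = (1−p)^3 · p = 0.20538 · 0.41 = 0.0842054

0.08421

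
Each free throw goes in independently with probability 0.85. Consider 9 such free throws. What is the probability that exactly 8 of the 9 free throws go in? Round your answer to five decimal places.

X ~ Binomial(n=9, p=0.85).
P(X=8) = C(9,8) · p^8 · (1−p)^1
= 9 · 0.27249 · 0.15 = 0.3678622

0.36786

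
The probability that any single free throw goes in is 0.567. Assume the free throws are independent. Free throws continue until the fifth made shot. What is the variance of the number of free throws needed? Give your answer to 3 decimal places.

Y = total free throws until the fifth success; negative binomial with r=5, p=0.567.
Var(Y) = r(1−p)/p² = 5·0.433 / 0.567² = 6.73429

6.734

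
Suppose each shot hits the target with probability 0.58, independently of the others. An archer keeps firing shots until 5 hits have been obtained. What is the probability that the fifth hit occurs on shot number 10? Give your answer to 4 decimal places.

0.1081

Y = trial on which the fifth success occurs; negative binomial, r=5, p=0.58.
P(Y=10) = C(9,4) · p^5 · (1−p)^5
= 126 · 0.065636 · 0.013069 = 0.108083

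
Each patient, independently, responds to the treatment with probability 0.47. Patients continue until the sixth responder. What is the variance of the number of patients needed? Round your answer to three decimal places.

Y = total patients until the sixth success; negative binomial with r=6, p=0.47.
Var(Y) = r(1−p)/p² = 6·0.53 / 0.47² = 14.39565

14.396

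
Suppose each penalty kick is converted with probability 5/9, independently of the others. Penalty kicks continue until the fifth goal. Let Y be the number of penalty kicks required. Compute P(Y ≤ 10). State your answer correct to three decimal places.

0.750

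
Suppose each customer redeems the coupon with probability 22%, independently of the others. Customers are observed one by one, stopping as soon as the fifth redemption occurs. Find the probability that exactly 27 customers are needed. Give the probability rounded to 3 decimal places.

0.033

Y = trial on which the fifth success occurs; negative binomial, r=5, p=0.22.
P(Y=27) = C(26,4) · p^5 · (1−p)^22
= 14950 · 0.00051536 · 0.0042275 = 0.03257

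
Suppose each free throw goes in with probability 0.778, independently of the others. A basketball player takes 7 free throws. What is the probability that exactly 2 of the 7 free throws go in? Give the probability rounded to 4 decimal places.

0.0069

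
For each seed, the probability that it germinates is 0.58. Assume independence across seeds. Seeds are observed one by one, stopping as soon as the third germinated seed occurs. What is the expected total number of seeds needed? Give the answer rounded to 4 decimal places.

5.1724

Y = total seeds until the third success; negative binomial with r=3, p=0.58.
E[Y] = r / p = 3 / 0.58 = 5.172414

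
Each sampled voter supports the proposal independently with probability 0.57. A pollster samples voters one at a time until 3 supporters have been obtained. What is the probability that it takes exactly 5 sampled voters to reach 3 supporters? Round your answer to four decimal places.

0.2055

Y = trial on which the third success occurs; negative binomial, r=3, p=0.57.
P(Y=5) = C(4,2) · p^3 · (1−p)^2
= 6 · 0.18519 · 0.1849 = 0.205453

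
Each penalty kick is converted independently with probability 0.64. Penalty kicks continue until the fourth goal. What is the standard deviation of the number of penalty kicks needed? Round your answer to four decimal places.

1.8750

Y = total penalty kicks until the fourth success; negative binomial with r=4, p=0.64.
SD(Y) = √[r(1−p)/p²] = √(3.515625) = 1.875000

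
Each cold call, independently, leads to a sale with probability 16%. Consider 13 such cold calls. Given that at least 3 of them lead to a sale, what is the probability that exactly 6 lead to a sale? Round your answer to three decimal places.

X ~ Binomial(13, 0.16). Want P(X=6 | X≥3) = P(X=6) / P(X≥3).
P(X=6) = C(13,6)·0.16^6·0.84^7 = 0.00850
P(X≥3) = 1 − 0.10366 − 0.25669 − 0.29336 = 0.34628
Ratio = 0.00850 / 0.34628 = 0.02453

0.025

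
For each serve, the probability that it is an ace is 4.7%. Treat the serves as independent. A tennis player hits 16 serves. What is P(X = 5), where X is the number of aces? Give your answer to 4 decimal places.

0.0006

X ~ Binomial(n=16, p=0.047).
P(X=5) = C(16,5) · p^5 · (1−p)^11
= 4368 · 2.2935e-07 · 0.58887 = 0.000590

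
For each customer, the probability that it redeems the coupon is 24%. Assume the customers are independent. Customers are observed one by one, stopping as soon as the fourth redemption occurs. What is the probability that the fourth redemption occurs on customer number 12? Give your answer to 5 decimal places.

0.06093

Y = trial on which the fourth success occurs; negative binomial, r=4, p=0.24.
P(Y=12) = C(11,3) · p^4 · (1−p)^8
= 165 · 0.0033178 · 0.1113 = 0.0609309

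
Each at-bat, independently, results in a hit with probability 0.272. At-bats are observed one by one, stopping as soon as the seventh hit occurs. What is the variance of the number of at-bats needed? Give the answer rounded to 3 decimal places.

Y = total at-bats until the seventh success; negative binomial with r=7, p=0.272.
Var(Y) = r(1−p)/p² = 7·0.728 / 0.272² = 68.87976

68.880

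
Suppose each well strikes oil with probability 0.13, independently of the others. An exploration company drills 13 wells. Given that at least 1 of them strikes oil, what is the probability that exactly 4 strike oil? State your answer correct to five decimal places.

X ~ Binomial(13, 0.13). Want P(X=4 | X≥1) = P(X=4) / P(X≥1).
P(X=4) = C(13,4)·0.13^4·0.87^9 = 0.0583113
P(X≥1) = 1 − 0.1635876 = 0.8364124
Ratio = 0.0583113 / 0.8364124 = 0.0697160

0.06972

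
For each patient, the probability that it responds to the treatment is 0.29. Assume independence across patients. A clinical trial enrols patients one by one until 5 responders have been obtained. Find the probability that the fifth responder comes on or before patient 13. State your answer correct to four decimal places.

0.3160

Finishing within 13 patients ⇔ at least 5 successes in the first 13. With X ~ Binomial(13, 0.29), P(Y ≤ 13) = 1 − P(X ≤ 4).
  k=0: C(13,0)·0.29^0·0.71^13 = 0.011651
  k=1: C(13,1)·0.29^1·0.71^12 = 0.061865
  k=2: C(13,2)·0.29^2·0.71^11 = 0.151612
  k=3: C(13,3)·0.29^3·0.71^10 = 0.227062
  k=4: C(13,4)·0.29^4·0.71^9 = 0.231859
1 − 0.684047 = 0.315953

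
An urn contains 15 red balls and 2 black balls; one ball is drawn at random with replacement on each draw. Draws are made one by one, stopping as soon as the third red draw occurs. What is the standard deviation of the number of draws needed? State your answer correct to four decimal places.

Y = total draws until the third success; negative binomial with r=3, p=0.882353.
SD(Y) = √[r(1−p)/p²] = √(0.453333) = 0.673300

0.6733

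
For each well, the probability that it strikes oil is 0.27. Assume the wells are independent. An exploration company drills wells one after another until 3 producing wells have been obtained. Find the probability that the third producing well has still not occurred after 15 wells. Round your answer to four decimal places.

0.1863

Needing more than 15 wells ⇔ fewer than 3 successes in the first 15. With X ~ Binomial(15, 0.27), P(Y > 15) = P(X ≤ 2).
  k=0: C(15,0)·0.27^0·0.73^15 = 0.008909
  k=1: C(15,1)·0.27^1·0.73^14 = 0.049428
  k=2: C(15,2)·0.27^2·0.73^13 = 0.127972
P(X ≤ 2) = 0.186309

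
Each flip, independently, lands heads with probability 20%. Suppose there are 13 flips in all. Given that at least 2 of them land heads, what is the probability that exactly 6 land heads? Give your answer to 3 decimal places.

X ~ Binomial(13, 0.20). Want P(X=6 | X≥2) = P(X=6) / P(X≥2).
P(X=6) = C(13,6)·0.20^6·0.80^7 = 0.02303
P(X≥2) = 1 − 0.05498 − 0.17867 = 0.76635
Ratio = 0.02303 / 0.76635 = 0.03005

0.030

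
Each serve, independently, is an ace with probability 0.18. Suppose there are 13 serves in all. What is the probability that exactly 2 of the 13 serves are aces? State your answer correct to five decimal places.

0.28483

X ~ Binomial(n=13, p=0.18).
P(X=2) = C(13,2) · p^2 · (1−p)^11
= 78 · 0.0324 · 0.11271 = 0.2848341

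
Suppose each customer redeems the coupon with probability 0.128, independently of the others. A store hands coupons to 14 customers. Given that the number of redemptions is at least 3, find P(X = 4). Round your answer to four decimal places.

0.2599

X ~ Binomial(14, 0.128). Want P(X=4 | X≥3) = P(X=4) / P(X≥3).
P(X=4) = C(14,4)·0.128^4·0.872^10 = 0.068303
P(X≥3) = 1 − 0.146971 − 0.302032 − 0.288177 = 0.262821
Ratio = 0.068303 / 0.262821 = 0.259884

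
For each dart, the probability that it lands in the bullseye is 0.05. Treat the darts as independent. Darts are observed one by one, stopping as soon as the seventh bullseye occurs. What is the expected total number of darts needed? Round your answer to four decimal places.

140.0000

Y = total darts until the seventh success; negative binomial with r=7, p=0.05.
E[Y] = r / p = 7 / 0.05 = 140.000000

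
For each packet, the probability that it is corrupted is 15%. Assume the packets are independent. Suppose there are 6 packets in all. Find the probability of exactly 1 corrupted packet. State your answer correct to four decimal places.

X ~ Binomial(n=6, p=0.15).
P(X=1) = C(6,1) · p^1 · (1−p)^5
= 6 · 0.15 · 0.44371 = 0.399335

0.3993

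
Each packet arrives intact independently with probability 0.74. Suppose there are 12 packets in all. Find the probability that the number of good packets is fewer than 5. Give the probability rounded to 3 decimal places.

X ~ Binomial(12, 0.74); P(X ≤ 4) = Σ C(12,k) p^k (1−p)^(12−k) over k:
  k=0: C(12,0)·0.74^0·0.26^12 = 0.00000
  k=1: C(12,1)·0.74^1·0.26^11 = 0.00000
  k=2: C(12,2)·0.74^2·0.26^10 = 0.00005
  k=3: C(12,3)·0.74^3·0.26^9 = 0.00048
  k=4: C(12,4)·0.74^4·0.26^8 = 0.00310
Total = 0.00364

0.004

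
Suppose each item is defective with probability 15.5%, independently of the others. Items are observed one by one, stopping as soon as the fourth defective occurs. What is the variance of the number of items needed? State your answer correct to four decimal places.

140.6868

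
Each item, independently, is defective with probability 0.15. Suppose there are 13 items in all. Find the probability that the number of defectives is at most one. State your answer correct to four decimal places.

X ~ Binomial(13, 0.15); P(X ≤ 1) = Σ C(13,k) p^k (1−p)^(13−k) over k:
  k=0: C(13,0)·0.15^0·0.85^13 = 0.120905
  k=1: C(13,1)·0.15^1·0.85^12 = 0.277371
Total = 0.398277

0.3983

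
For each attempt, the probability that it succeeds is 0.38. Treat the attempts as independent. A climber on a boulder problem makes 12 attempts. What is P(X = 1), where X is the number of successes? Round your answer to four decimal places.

X ~ Binomial(n=12, p=0.38).
P(X=1) = C(12,1) · p^1 · (1−p)^11
= 12 · 0.38 · 0.0052037 = 0.023729

0.0237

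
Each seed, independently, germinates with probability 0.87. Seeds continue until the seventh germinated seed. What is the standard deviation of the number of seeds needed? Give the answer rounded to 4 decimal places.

Y = total seeds until the seventh success; negative binomial with r=7, p=0.87.
SD(Y) = √[r(1−p)/p²] = √(1.202272) = 1.096482

1.0965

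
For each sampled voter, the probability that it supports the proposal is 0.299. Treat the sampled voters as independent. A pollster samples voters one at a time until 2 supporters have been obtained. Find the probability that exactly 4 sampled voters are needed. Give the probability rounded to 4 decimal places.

0.1318

Y = trial on which the second success occurs; negative binomial, r=2, p=0.299.
P(Y=4) = C(3,1) · p^2 · (1−p)^2
= 3 · 0.089401 · 0.4914 = 0.131795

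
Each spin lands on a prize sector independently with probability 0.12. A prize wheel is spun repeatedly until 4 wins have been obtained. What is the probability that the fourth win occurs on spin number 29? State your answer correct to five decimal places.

Y = trial on which the fourth success occurs; negative binomial, r=4, p=0.12.
P(Y=29) = C(28,3) · p^4 · (1−p)^25
= 3276 · 0.00020736 · 0.040932 = 0.0278058

0.02781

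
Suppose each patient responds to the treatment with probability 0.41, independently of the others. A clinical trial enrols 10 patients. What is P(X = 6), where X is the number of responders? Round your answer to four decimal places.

0.1209

X ~ Binomial(n=10, p=0.41).
P(X=6) = C(10,6) · p^6 · (1−p)^4
= 210 · 0.0047501 · 0.12117 = 0.120873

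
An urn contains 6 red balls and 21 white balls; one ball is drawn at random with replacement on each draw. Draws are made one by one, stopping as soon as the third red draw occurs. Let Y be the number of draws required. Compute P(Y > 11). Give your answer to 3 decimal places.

0.544

Needing more than 11 draws ⇔ fewer than 3 successes in the first 11. With X ~ Binomial(11, 0.222222), P(Y > 11) = P(X ≤ 2).
  k=0: C(11,0)·0.222222^0·0.777778^11 = 0.06301
  k=1: C(11,1)·0.222222^1·0.777778^10 = 0.19803
  k=2: C(11,2)·0.222222^2·0.777778^9 = 0.28290
P(X ≤ 2) = 0.54395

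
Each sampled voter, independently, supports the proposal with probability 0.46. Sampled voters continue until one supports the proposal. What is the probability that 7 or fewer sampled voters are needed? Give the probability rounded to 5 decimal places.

Y = number of sampled voters to the first success; geometric, p = 0.46.
P(Y ≤ 7) = 1 − (1−p)^7 = 1 − 0.0133893 = 0.9866107

0.98661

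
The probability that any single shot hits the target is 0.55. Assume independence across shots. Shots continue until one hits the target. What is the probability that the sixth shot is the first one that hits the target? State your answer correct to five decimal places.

Geometric (trials to first success), p = 0.55.
P(Y = 6) = (1−p)^5 · p = 0.018453 · 0.55 = 0.0101490

0.01015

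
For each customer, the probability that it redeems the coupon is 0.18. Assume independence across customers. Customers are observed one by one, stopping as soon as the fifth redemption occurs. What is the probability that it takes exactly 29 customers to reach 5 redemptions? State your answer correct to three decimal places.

0.033

Y = trial on which the fifth success occurs; negative binomial, r=5, p=0.18.
P(Y=29) = C(28,4) · p^5 · (1−p)^24
= 20475 · 0.00018896 · 0.0085415 = 0.03305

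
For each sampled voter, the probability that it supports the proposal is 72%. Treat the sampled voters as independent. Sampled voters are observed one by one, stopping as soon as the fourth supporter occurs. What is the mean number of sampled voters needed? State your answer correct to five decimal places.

Y = total sampled voters until the fourth success; negative binomial with r=4, p=0.72.
E[Y] = r / p = 4 / 0.72 = 5.5555556

5.55556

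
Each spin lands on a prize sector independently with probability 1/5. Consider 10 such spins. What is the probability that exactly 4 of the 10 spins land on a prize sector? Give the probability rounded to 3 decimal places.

0.088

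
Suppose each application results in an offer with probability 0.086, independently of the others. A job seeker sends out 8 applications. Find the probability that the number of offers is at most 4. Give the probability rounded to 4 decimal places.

0.9998

X ~ Binomial(8, 0.086); P(X ≤ 4) = Σ C(8,k) p^k (1−p)^(8−k) over k:
  k=0: C(8,0)·0.086^0·0.914^8 = 0.487046
  k=1: C(8,1)·0.086^1·0.914^7 = 0.366616
  k=2: C(8,2)·0.086^2·0.914^6 = 0.120735
  k=3: C(8,3)·0.086^3·0.914^5 = 0.022720
  k=4: C(8,4)·0.086^4·0.914^4 = 0.002672
Total = 0.999789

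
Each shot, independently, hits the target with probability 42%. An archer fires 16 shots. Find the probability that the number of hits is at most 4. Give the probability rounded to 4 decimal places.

X ~ Binomial(16, 0.42); P(X ≤ 4) = Σ C(16,k) p^k (1−p)^(16−k) over k:
  k=0: C(16,0)·0.42^0·0.58^16 = 0.000164
  k=1: C(16,1)·0.42^1·0.58^15 = 0.001900
  k=2: C(16,2)·0.42^2·0.58^14 = 0.010320
  k=3: C(16,3)·0.42^3·0.58^13 = 0.034874
  k=4: C(16,4)·0.42^4·0.58^12 = 0.082074
Total = 0.129332

0.1293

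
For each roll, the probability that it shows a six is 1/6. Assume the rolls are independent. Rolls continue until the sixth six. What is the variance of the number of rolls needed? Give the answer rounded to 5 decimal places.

180.00000

Y = total rolls until the sixth success; negative binomial with r=6, p=0.166667.
Var(Y) = r(1−p)/p² = 6·0.833333 / 0.166667² = 180.0000000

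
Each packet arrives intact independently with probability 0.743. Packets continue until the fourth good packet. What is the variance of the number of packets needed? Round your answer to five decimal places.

1.86215

Y = total packets until the fourth success; negative binomial with r=4, p=0.743.
Var(Y) = r(1−p)/p² = 4·0.257 / 0.743² = 1.8621535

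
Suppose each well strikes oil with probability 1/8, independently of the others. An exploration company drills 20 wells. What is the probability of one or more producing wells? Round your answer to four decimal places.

P(at least one) = 1 − P(none) = 1 − (1 − 0.125)^20
= 1 − 0.069209 = 0.930791

0.9308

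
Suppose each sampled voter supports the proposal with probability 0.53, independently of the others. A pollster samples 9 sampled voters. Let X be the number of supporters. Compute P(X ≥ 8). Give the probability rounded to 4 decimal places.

0.0296

X ~ Binomial(9, 0.53); P(X ≥ 8) = Σ C(9,k) p^k (1−p)^(9−k) over k:
  k=8: C(9,8)·0.53^8·0.47^1 = 0.026336
  k=9: C(9,9)·0.53^9·0.47^0 = 0.003300
Total = 0.029636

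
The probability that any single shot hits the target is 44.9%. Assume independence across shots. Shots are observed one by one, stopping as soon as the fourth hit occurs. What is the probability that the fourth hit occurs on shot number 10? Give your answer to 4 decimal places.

Y = trial on which the fourth success occurs; negative binomial, r=4, p=0.449.
P(Y=10) = C(9,3) · p^4 · (1−p)^6
= 84 · 0.040643 · 0.027984 = 0.095538

0.0955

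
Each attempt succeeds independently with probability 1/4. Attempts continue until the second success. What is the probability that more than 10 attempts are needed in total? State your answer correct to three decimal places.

Needing more than 10 attempts ⇔ fewer than 2 successes in the first 10. With X ~ Binomial(10, 0.25), P(Y > 10) = P(X ≤ 1).
  k=0: C(10,0)·0.25^0·0.75^10 = 0.05631
  k=1: C(10,1)·0.25^1·0.75^9 = 0.18771
P(X ≤ 1) = 0.24403

0.244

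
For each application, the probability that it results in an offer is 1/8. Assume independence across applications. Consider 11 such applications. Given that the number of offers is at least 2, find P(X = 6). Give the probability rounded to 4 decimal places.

X ~ Binomial(11, 0.125). Want P(X=6 | X≥2) = P(X=6) / P(X≥2).
P(X=6) = C(11,6)·0.125^6·0.875^5 = 0.000904
P(X≥2) = 1 − 0.230191 − 0.361729 = 0.408080
Ratio = 0.000904 / 0.408080 = 0.002215

0.0022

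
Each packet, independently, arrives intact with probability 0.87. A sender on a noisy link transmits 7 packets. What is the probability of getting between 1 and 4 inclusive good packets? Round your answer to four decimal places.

0.0513

X ~ Binomial(7, 0.87); P(1 ≤ X ≤ 4) = Σ C(7,k) p^k (1−p)^(7−k) over k:
  k=1: C(7,1)·0.87^1·0.13^6 = 0.000029
  k=2: C(7,2)·0.87^2·0.13^5 = 0.000590
  k=3: C(7,3)·0.87^3·0.13^4 = 0.006583
  k=4: C(7,4)·0.87^4·0.13^3 = 0.044053
Total = 0.051255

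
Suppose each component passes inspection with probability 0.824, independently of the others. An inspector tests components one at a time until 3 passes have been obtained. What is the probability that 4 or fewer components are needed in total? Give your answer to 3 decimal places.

Finishing within 4 components ⇔ at least 3 successes in the first 4. With X ~ Binomial(4, 0.824), P(Y ≤ 4) = 1 − P(X ≤ 2).
  k=0: C(4,0)·0.824^0·0.176^4 = 0.00096
  k=1: C(4,1)·0.824^1·0.176^3 = 0.01797
  k=2: C(4,2)·0.824^2·0.176^2 = 0.12619
1 − 0.14512 = 0.85488

0.855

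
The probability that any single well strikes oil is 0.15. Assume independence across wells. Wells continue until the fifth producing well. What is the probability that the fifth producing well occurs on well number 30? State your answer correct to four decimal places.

Y = trial on which the fifth success occurs; negative binomial, r=5, p=0.15.
P(Y=30) = C(29,4) · p^5 · (1−p)^25
= 23751 · 7.5937e-05 · 0.017198 = 0.031018

0.0310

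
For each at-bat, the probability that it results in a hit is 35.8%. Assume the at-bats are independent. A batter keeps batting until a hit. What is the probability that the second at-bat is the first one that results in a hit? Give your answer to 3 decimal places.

Geometric (trials to first success), p = 0.358.
P(Y = 2) = (1−p)^1 · p = 0.642 · 0.358 = 0.22984

0.230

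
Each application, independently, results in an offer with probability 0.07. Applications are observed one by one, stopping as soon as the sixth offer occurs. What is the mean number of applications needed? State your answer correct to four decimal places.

Y = total applications until the sixth success; negative binomial with r=6, p=0.07.
E[Y] = r / p = 6 / 0.07 = 85.714286

85.7143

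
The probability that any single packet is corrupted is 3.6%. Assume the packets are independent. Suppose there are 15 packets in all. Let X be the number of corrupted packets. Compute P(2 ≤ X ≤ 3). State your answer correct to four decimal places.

0.0982

X ~ Binomial(15, 0.036); P(2 ≤ X ≤ 3) = Σ C(15,k) p^k (1−p)^(15−k) over k:
  k=2: C(15,2)·0.036^2·0.964^13 = 0.084488
  k=3: C(15,3)·0.036^3·0.964^12 = 0.013672
Total = 0.098160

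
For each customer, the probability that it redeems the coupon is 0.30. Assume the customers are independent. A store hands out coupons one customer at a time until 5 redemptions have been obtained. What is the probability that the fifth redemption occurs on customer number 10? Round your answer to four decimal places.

0.0515

Y = trial on which the fifth success occurs; negative binomial, r=5, p=0.30.
P(Y=10) = C(9,4) · p^5 · (1−p)^5
= 126 · 0.00243 · 0.16807 = 0.051460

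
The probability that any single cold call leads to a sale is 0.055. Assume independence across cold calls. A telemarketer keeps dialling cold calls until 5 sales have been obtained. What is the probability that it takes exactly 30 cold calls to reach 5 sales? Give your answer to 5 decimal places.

Y = trial on which the fifth success occurs; negative binomial, r=5, p=0.055.
P(Y=30) = C(29,4) · p^5 · (1−p)^25
= 23751 · 5.0328e-07 · 0.24311 = 0.0029060

0.00291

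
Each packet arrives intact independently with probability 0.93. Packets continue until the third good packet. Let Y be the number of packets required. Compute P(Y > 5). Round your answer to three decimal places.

0.003

Needing more than 5 packets ⇔ fewer than 3 successes in the first 5. With X ~ Binomial(5, 0.93), P(Y > 5) = P(X ≤ 2).
  k=0: C(5,0)·0.93^0·0.07^5 = 0.00000
  k=1: C(5,1)·0.93^1·0.07^4 = 0.00011
  k=2: C(5,2)·0.93^2·0.07^3 = 0.00297
P(X ≤ 2) = 0.00308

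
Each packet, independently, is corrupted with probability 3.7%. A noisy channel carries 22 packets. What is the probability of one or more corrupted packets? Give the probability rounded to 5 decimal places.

0.56371

P(at least one) = 1 − P(none) = 1 − (1 − 0.037)^22
= 1 − 0.4362931 = 0.5637069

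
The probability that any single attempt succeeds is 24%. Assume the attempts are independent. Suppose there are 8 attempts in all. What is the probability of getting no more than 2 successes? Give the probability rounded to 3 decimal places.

0.703

X ~ Binomial(8, 0.24); P(X ≤ 2) = Σ C(8,k) p^k (1−p)^(8−k) over k:
  k=0: C(8,0)·0.24^0·0.76^8 = 0.11130
  k=1: C(8,1)·0.24^1·0.76^7 = 0.28119
  k=2: C(8,2)·0.24^2·0.76^6 = 0.31079
Total = 0.70328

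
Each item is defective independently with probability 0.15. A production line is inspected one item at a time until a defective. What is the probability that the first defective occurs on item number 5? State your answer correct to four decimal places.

Geometric (trials to first success), p = 0.15.
P(Y = 5) = (1−p)^4 · p = 0.52201 · 0.15 = 0.078301

0.0783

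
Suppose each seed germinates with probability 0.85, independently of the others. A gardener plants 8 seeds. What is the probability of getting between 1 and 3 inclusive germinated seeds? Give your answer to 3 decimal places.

0.003

X ~ Binomial(8, 0.85); P(1 ≤ X ≤ 3) = Σ C(8,k) p^k (1−p)^(8−k) over k:
  k=1: C(8,1)·0.85^1·0.15^7 = 0.00001
  k=2: C(8,2)·0.85^2·0.15^6 = 0.00023
  k=3: C(8,3)·0.85^3·0.15^5 = 0.00261
Total = 0.00285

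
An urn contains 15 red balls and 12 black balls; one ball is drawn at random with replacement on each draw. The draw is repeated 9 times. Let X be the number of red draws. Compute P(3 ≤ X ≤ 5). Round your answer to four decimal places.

X ~ Binomial(9, 0.555556); P(3 ≤ X ≤ 5) = Σ C(9,k) p^k (1−p)^(9−k) over k:
  k=3: C(9,3)·0.555556^3·0.444444^6 = 0.111011
  k=4: C(9,4)·0.555556^4·0.444444^5 = 0.208146
  k=5: C(9,5)·0.555556^5·0.444444^4 = 0.260182
Total = 0.579340

0.5793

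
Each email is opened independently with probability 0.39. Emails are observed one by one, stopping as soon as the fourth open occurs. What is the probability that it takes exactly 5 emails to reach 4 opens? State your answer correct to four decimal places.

0.0564

Y = trial on which the fourth success occurs; negative binomial, r=4, p=0.39.
P(Y=5) = C(4,3) · p^4 · (1−p)^1
= 4 · 0.023134 · 0.61 = 0.056448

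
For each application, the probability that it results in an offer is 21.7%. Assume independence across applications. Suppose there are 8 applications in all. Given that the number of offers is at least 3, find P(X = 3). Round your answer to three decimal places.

X ~ Binomial(8, 0.217). Want P(X=3 | X≥3) = P(X=3) / P(X≥3).
P(X=3) = C(8,3)·0.217^3·0.783^5 = 0.16841
P(X≥3) = 1 − 0.14128 − 0.31324 − 0.30384 = 0.24163
Ratio = 0.16841 / 0.24163 = 0.69699

0.697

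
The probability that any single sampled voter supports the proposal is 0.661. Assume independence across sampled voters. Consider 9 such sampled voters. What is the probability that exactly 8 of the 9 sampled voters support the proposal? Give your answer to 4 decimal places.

0.1112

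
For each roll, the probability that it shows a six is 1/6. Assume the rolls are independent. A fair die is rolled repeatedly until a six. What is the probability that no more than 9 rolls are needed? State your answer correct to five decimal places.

0.80619

Y = number of rolls to the first success; geometric, p = 0.166667.
P(Y ≤ 9) = 1 − (1−p)^9 = 1 − 0.1938067 = 0.8061933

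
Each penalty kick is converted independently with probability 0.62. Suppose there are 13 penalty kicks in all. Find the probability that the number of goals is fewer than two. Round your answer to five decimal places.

0.00008

X ~ Binomial(13, 0.62); P(X ≤ 1) = Σ C(13,k) p^k (1−p)^(13−k) over k:
  k=0: C(13,0)·0.62^0·0.38^13 = 0.0000034
  k=1: C(13,1)·0.62^1·0.38^12 = 0.0000731
Total = 0.0000765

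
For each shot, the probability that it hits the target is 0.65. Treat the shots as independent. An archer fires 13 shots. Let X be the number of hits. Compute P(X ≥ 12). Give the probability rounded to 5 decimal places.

0.02958

X ~ Binomial(13, 0.65); P(X ≥ 12) = Σ C(13,k) p^k (1−p)^(13−k) over k:
  k=12: C(13,12)·0.65^12·0.35^1 = 0.0258804
  k=13: C(13,13)·0.65^13·0.35^0 = 0.0036972
Total = 0.0295776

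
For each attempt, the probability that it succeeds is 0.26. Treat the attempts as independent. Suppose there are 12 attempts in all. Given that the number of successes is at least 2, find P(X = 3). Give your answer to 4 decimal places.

0.2994

X ~ Binomial(12, 0.26). Want P(X=3 | X≥2) = P(X=3) / P(X≥2).
P(X=3) = C(12,3)·0.26^3·0.74^9 = 0.257293
P(X≥2) = 1 − 0.026964 − 0.113685 = 0.859351
Ratio = 0.257293 / 0.859351 = 0.299404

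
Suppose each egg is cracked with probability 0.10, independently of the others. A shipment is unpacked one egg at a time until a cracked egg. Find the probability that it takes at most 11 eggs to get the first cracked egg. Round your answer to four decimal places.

Y = number of eggs to the first success; geometric, p = 0.10.
P(Y ≤ 11) = 1 − (1−p)^11 = 1 − 0.313811 = 0.686189

0.6862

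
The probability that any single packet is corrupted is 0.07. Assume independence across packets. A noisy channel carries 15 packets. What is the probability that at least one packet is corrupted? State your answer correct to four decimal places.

0.6633

P(at least one) = 1 − P(none) = 1 − (1 − 0.07)^15
= 1 − 0.336701 = 0.663299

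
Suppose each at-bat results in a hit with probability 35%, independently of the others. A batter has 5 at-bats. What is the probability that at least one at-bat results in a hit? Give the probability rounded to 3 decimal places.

0.884

P(at least one) = 1 − P(none) = 1 − (1 − 0.35)^5
= 1 − 0.11603 = 0.88397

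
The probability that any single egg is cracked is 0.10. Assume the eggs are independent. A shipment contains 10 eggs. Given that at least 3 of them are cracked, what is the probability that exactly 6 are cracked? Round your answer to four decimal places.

X ~ Binomial(10, 0.10). Want P(X=6 | X≥3) = P(X=6) / P(X≥3).
P(X=6) = C(10,6)·0.10^6·0.90^4 = 0.000138
P(X≥3) = 1 − 0.348678 − 0.387420 − 0.193710 = 0.070191
Ratio = 0.000138 / 0.070191 = 0.001963

0.0020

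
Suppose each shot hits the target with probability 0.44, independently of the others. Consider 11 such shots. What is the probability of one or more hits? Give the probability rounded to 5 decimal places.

P(at least one) = 1 − P(none) = 1 − (1 − 0.44)^11
= 1 − 0.0016985 = 0.9983015

0.99830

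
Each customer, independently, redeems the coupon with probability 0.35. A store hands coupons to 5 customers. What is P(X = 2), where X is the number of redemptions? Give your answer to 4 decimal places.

0.3364

X ~ Binomial(n=5, p=0.35).
P(X=2) = C(5,2) · p^2 · (1−p)^3
= 10 · 0.1225 · 0.27463 = 0.336416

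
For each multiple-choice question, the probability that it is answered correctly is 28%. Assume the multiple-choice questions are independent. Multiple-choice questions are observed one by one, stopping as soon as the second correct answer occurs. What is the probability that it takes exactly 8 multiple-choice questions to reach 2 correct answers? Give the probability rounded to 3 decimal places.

0.076

Y = trial on which the second success occurs; negative binomial, r=2, p=0.28.
P(Y=8) = C(7,1) · p^2 · (1−p)^6
= 7 · 0.0784 · 0.13931 = 0.07646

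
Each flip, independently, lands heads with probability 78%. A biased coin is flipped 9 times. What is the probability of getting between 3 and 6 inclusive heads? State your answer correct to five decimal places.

0.31520

X ~ Binomial(9, 0.78); P(3 ≤ X ≤ 6) = Σ C(9,k) p^k (1−p)^(9−k) over k:
  k=3: C(9,3)·0.78^3·0.22^6 = 0.0045196
  k=4: C(9,4)·0.78^4·0.22^5 = 0.0240360
  k=5: C(9,5)·0.78^5·0.22^4 = 0.0852186
  k=6: C(9,6)·0.78^6·0.22^3 = 0.2014257
Total = 0.3151999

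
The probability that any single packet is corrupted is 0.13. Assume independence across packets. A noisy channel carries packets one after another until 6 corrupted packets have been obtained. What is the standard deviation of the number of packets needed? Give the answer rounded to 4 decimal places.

Y = total packets until the sixth success; negative binomial with r=6, p=0.13.
SD(Y) = √[r(1−p)/p²] = √(308.875740) = 17.574861

17.5749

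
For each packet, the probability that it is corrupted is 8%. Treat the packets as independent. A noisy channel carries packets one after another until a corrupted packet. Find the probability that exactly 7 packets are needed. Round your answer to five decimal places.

0.04851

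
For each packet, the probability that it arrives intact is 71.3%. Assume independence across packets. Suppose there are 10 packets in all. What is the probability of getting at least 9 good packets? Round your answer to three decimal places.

X ~ Binomial(10, 0.713); P(X ≥ 9) = Σ C(10,k) p^k (1−p)^(10−k) over k:
  k=9: C(10,9)·0.713^9·0.287^1 = 0.13667
  k=10: C(10,10)·0.713^10·0.287^0 = 0.03395
Total = 0.17063

0.171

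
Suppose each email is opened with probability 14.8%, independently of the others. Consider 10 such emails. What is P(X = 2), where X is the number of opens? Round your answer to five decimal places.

X ~ Binomial(n=10, p=0.148).
P(X=2) = C(10,2) · p^2 · (1−p)^8
= 45 · 0.021904 · 0.27766 = 0.2736861

0.27369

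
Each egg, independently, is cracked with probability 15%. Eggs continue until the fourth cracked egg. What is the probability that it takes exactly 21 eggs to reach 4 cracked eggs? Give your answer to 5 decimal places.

Y = trial on which the fourth success occurs; negative binomial, r=4, p=0.15.
P(Y=21) = C(20,3) · p^4 · (1−p)^17
= 1140 · 0.00050625 · 0.063113 = 0.0364243

0.03642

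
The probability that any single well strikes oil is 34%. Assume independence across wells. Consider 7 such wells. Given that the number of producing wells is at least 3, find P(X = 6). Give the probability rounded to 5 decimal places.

X ~ Binomial(7, 0.34). Want P(X=6 | X≥3) = P(X=6) / P(X≥3).
P(X=6) = C(7,6)·0.34^6·0.66^1 = 0.0071370
P(X≥3) = 1 − 0.0545516 − 0.1967164 − 0.3040163 = 0.4447157
Ratio = 0.0071370 / 0.4447157 = 0.0160484

0.01605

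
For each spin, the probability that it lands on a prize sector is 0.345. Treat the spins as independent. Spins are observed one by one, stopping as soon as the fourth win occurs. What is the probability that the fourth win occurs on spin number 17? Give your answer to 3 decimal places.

0.032

Y = trial on which the fourth success occurs; negative binomial, r=4, p=0.345.
P(Y=17) = C(16,3) · p^4 · (1−p)^13
= 560 · 0.014167 · 0.0040845 = 0.03240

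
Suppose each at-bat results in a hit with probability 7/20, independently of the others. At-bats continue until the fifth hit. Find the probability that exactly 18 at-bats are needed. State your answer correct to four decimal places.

Y = trial on which the fifth success occurs; negative binomial, r=5, p=0.35.
P(Y=18) = C(17,4) · p^5 · (1−p)^13
= 2380 · 0.0052522 · 0.0036972 = 0.046216

0.0462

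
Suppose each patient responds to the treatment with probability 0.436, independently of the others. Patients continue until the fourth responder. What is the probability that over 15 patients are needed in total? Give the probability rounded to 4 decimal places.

Needing more than 15 patients ⇔ fewer than 4 successes in the first 15. With X ~ Binomial(15, 0.436), P(Y > 15) = P(X ≤ 3).
  k=0: C(15,0)·0.436^0·0.564^15 = 0.000186
  k=1: C(15,1)·0.436^1·0.564^14 = 0.002155
  k=2: C(15,2)·0.436^2·0.564^13 = 0.011662
  k=3: C(15,3)·0.436^3·0.564^12 = 0.039068
P(X ≤ 3) = 0.053071

0.0531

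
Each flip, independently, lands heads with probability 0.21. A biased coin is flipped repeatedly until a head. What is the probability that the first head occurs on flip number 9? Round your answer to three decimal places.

Geometric (trials to first success), p = 0.21.
P(Y = 9) = (1−p)^8 · p = 0.15171 · 0.21 = 0.03186

0.032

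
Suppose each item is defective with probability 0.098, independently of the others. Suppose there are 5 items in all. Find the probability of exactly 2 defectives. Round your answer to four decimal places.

0.0705

X ~ Binomial(n=5, p=0.098).
P(X=2) = C(5,2) · p^2 · (1−p)^3
= 10 · 0.009604 · 0.73387 = 0.070481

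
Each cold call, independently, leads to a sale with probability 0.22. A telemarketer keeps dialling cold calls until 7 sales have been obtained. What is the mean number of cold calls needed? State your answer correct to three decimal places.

31.818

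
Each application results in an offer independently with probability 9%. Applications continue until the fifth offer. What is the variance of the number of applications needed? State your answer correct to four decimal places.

561.7284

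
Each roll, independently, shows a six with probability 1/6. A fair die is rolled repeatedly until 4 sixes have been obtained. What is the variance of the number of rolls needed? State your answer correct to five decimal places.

120.00000

Y = total rolls until the fourth success; negative binomial with r=4, p=0.166667.
Var(Y) = r(1−p)/p² = 4·0.833333 / 0.166667² = 120.0000000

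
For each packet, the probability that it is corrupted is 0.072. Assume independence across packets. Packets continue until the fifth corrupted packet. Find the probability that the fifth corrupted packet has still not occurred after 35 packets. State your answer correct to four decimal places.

Needing more than 35 packets ⇔ fewer than 5 successes in the first 35. With X ~ Binomial(35, 0.072), P(Y > 35) = P(X ≤ 4).
  k=0: C(35,0)·0.072^0·0.928^35 = 0.073144
  k=1: C(35,1)·0.072^1·0.928^34 = 0.198624
  k=2: C(35,2)·0.072^2·0.928^33 = 0.261978
  k=3: C(35,3)·0.072^3·0.928^32 = 0.223585
  k=4: C(35,4)·0.072^4·0.928^31 = 0.138777
P(X ≤ 4) = 0.896108

0.8961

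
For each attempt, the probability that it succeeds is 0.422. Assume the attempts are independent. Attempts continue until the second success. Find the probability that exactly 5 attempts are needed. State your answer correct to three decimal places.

Y = trial on which the second success occurs; negative binomial, r=2, p=0.422.
P(Y=5) = C(4,1) · p^2 · (1−p)^3
= 4 · 0.17808 · 0.1931 = 0.13755

0.138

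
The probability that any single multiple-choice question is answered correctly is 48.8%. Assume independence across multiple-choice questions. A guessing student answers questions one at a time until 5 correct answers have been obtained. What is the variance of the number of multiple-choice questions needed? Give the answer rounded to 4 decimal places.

Y = total multiple-choice questions until the fifth success; negative binomial with r=5, p=0.488.
Var(Y) = r(1−p)/p² = 5·0.512 / 0.488² = 10.749798

10.7498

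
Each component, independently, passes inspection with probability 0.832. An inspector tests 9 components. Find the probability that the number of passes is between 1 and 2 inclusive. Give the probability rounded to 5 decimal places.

0.00010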